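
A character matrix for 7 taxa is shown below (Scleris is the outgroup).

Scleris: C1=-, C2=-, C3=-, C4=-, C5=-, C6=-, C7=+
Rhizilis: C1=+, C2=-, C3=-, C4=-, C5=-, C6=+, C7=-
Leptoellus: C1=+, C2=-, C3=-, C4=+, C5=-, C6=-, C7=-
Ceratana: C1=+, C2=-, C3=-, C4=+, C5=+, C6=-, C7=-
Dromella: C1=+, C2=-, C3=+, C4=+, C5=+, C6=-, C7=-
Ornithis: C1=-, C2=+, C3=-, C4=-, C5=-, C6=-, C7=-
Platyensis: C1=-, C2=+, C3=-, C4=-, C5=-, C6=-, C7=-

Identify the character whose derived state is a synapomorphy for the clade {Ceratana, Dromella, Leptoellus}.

Character polarity is set by the outgroup: the derived state is whichever differs from the outgroup's state, so for C7 the derived state is '-', and for the remaining characters it is '+'.
Only Ceratana, Dromella, Leptoellus, and Rhizilis show the derived state '+' for C1, supporting them as a clade.
C2: derived state '+' in Ornithis and Platyensis only — synapomorphy for {Ornithis, Platyensis}.
C3: derived state '+' in Dromella only — an autapomorphy, so it tells us nothing about relationships among taxa.
Only Ceratana, Dromella, and Leptoellus show the derived state '+' for C4, supporting them as a clade.
C5: derived state '+' in Ceratana and Dromella only — synapomorphy for {Ceratana, Dromella}.
C6: derived state '+' in Rhizilis only — an autapomorphy, so it tells us nothing about relationships among taxa.
All ingroup taxa share the derived state '-' for C7; it defines the ingroup but does not resolve relationships within it.
Most parsimonious ingroup topology: ((Rhizilis,(Leptoellus,(Ceratana,Dromella))),(Ornithis,Platyensis)).
The clade {Ceratana, Dromella, Leptoellus} is supported by C4: its derived state '+' occurs in exactly those taxa and in no other taxon (including the outgroup).

C4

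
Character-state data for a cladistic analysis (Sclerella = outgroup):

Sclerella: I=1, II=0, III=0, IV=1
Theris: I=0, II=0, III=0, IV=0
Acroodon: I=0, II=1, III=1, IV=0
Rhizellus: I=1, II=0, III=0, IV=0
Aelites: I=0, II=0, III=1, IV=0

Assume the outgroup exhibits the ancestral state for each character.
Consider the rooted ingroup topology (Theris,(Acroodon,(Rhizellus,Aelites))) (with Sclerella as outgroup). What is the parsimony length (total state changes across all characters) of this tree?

Map each character onto (Theris,(Acroodon,(Rhizellus,Aelites))) (rooted by Sclerella) and count the minimum state changes it requires (Fitch parsimony):
I: 2; II: 1; III: 2; IV: 1.
Total tree length = 6.

6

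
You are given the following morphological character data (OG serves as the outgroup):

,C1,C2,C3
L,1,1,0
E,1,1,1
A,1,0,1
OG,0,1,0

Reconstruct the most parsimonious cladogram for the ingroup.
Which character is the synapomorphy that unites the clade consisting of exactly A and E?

Character polarity is set by the outgroup: the derived state is whichever differs from the outgroup's state, so for C2 the derived state is '0', and for the remaining characters it is '1'.
All ingroup taxa share the derived state '1' for C1; it defines the ingroup but does not resolve relationships within it.
C2 (derived state '0') is unique to A (autapomorphy; uninformative for grouping).
Only A and E show the derived state '1' for C3, supporting them as a clade.
Most parsimonious ingroup topology: ((A,E),L).
The clade {A, E} is supported by C3: its derived state '1' occurs in exactly those taxa and in no other taxon (including the outgroup).

C3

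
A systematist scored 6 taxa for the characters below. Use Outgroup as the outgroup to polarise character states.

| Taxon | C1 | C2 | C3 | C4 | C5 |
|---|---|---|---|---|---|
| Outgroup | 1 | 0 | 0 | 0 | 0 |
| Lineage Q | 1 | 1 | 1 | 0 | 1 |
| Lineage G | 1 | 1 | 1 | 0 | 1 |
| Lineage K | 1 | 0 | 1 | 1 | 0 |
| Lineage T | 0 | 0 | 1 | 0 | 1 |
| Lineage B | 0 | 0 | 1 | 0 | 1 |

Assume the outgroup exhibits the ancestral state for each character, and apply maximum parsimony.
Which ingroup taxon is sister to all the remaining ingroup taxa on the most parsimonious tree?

Lineage K

Character polarity is set by the outgroup: the derived state is whichever differs from the outgroup's state, so for C1 the derived state is '0', and for the remaining characters it is '1'.
C1: derived state '0' in Lineage B and Lineage T only — synapomorphy for {Lineage B, Lineage T}.
C2 (derived state '1') is shared by Lineage G and Lineage Q — a synapomorphy uniting that clade.
All ingroup taxa share the derived state '1' for C3; it defines the ingroup but does not resolve relationships within it.
C4 (derived state '1') is unique to Lineage K (autapomorphy; uninformative for grouping).
Only Lineage B, Lineage G, Lineage Q, and Lineage T show the derived state '1' for C5, supporting them as a clade.
Most parsimonious ingroup topology: (((Lineage Q,Lineage G),(Lineage T,Lineage B)),Lineage K).
Lineage K is sister to the clade containing all other ingroup taxa, so it is the earliest-diverging (most basal) ingroup lineage.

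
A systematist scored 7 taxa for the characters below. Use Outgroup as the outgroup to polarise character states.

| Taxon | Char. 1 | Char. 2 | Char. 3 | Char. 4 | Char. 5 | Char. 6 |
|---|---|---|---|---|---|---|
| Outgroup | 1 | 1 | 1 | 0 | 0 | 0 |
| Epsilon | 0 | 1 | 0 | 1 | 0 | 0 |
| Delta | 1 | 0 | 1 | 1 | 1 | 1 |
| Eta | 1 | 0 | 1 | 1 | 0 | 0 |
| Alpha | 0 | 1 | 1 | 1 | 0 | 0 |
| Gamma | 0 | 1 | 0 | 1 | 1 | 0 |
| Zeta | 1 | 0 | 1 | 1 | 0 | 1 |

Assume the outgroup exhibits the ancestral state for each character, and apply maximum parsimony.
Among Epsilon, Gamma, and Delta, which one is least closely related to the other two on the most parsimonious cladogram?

Delta

Character polarity is set by the outgroup: the derived state is whichever differs from the outgroup's state, so for Char. 1, Char. 2, Char. 3 the derived state is '0', and for the remaining characters it is '1'.
Only Alpha, Epsilon, and Gamma show the derived state '0' for Char. 1, supporting them as a clade.
Char. 2: derived state '0' in Delta, Eta, and Zeta only — synapomorphy for {Delta, Eta, Zeta}.
Char. 3 (derived state '0') is shared by Epsilon and Gamma — a synapomorphy uniting that clade.
All ingroup taxa share the derived state '1' for Char. 4; it defines the ingroup but does not resolve relationships within it.
Char. 5 groups Delta and Gamma, which is incompatible with the clades supported by the remaining characters; treating it as convergent (homoplasy) costs fewer steps than any alternative tree.
Only Delta and Zeta show the derived state '1' for Char. 6, supporting them as a clade.
Most parsimonious ingroup topology: (((Epsilon,Gamma),Alpha),((Delta,Zeta),Eta)).
Epsilon and Gamma share a more recent common ancestor with each other than either does with Delta, so Delta is the least closely related of the three.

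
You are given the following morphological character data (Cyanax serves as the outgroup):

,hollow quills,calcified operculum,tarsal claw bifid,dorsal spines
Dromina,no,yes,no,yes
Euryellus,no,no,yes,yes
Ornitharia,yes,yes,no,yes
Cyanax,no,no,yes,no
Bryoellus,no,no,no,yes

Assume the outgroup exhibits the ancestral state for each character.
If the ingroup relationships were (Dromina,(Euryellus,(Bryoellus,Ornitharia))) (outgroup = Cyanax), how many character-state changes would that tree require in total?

6

Map each character onto (Dromina,(Euryellus,(Bryoellus,Ornitharia))) (rooted by Cyanax) and count the minimum state changes it requires (Fitch parsimony):
hollow quills: 1; calcified operculum: 2; tarsal claw bifid: 2; dorsal spines: 1.
Total tree length = 6.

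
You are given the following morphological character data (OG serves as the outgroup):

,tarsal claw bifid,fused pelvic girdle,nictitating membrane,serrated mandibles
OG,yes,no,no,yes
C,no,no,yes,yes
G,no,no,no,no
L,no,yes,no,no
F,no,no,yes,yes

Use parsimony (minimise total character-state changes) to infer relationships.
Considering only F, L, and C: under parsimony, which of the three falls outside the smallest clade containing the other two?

L

Character polarity is set by the outgroup: the derived state is whichever differs from the outgroup's state, so for tarsal claw bifid, serrated mandibles the derived state is 'no', and for the remaining characters it is 'yes'.
tarsal claw bifid (derived state 'no') is shared by all ingroup taxa — unites the whole ingroup.
fused pelvic girdle: derived state 'yes' in L only — an autapomorphy, so it tells us nothing about relationships among taxa.
nictitating membrane (derived state 'yes') is shared by C and F — a synapomorphy uniting that clade.
Only G and L show the derived state 'no' for serrated mandibles, supporting them as a clade.
Most parsimonious ingroup topology: ((C,F),(G,L)).
C and F share a more recent common ancestor with each other than either does with L, so L is the least closely related of the three.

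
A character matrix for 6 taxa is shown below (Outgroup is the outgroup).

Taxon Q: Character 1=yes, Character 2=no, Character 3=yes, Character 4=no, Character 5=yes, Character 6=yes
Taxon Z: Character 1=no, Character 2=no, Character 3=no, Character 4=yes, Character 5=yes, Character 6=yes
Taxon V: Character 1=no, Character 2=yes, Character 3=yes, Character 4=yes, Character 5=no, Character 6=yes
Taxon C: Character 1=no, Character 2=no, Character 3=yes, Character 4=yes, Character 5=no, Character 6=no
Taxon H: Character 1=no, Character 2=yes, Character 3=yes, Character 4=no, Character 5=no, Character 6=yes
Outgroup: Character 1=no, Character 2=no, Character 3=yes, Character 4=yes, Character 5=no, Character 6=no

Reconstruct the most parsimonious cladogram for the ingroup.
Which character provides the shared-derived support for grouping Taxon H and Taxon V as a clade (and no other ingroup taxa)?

Character 2

Character polarity is set by the outgroup: the derived state is whichever differs from the outgroup's state, so for Character 3, Character 4 the derived state is 'no', and for the remaining characters it is 'yes'.
Character 1 (derived state 'yes') is unique to Taxon Q (autapomorphy; uninformative for grouping).
Character 2 (derived state 'yes') is shared by Taxon H and Taxon V — a synapomorphy uniting that clade.
Character 3 (derived state 'no') is unique to Taxon Z (autapomorphy; uninformative for grouping).
Character 4 groups Taxon H and Taxon Q, which is incompatible with the clades supported by the remaining characters; treating it as convergent (homoplasy) costs fewer steps than any alternative tree.
Character 5: derived state 'yes' in Taxon Q and Taxon Z only — synapomorphy for {Taxon Q, Taxon Z}.
Character 6: derived state 'yes' in Taxon H, Taxon Q, Taxon V, and Taxon Z only — synapomorphy for {Taxon H, Taxon Q, Taxon V, Taxon Z}.
Most parsimonious ingroup topology: (((Taxon H,Taxon V),(Taxon Q,Taxon Z)),Taxon C).
The clade {Taxon H, Taxon V} is supported by Character 2: its derived state 'yes' occurs in exactly those taxa and in no other taxon (including the outgroup).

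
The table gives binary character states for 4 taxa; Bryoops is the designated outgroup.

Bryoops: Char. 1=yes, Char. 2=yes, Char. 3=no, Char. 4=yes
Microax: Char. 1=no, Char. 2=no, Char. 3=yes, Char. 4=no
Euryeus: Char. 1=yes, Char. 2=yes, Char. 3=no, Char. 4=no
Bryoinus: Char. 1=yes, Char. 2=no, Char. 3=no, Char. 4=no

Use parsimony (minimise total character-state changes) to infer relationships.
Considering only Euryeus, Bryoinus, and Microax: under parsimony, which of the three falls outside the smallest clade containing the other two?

Euryeus

Character polarity is set by the outgroup: the derived state is whichever differs from the outgroup's state, so for Char. 1, Char. 2, Char. 4 the derived state is 'no', and for the remaining characters it is 'yes'.
Char. 1: derived state 'no' in Microax only — an autapomorphy, so it tells us nothing about relationships among taxa.
Char. 2: derived state 'no' in Bryoinus and Microax only — synapomorphy for {Bryoinus, Microax}.
Char. 3: derived state 'yes' in Microax only — an autapomorphy, so it tells us nothing about relationships among taxa.
Char. 4 (derived state 'no') is shared by all ingroup taxa — unites the whole ingroup.
Most parsimonious ingroup topology: ((Microax,Bryoinus),Euryeus).
Bryoinus and Microax share a more recent common ancestor with each other than either does with Euryeus, so Euryeus is the least closely related of the three.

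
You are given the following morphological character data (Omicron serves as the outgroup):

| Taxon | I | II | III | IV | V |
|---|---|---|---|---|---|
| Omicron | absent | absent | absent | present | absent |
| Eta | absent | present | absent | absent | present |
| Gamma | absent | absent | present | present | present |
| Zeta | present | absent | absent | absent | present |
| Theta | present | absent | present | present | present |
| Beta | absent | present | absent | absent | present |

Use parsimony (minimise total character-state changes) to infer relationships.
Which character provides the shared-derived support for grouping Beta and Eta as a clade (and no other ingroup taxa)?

II

Character polarity is set by the outgroup: the derived state is whichever differs from the outgroup's state, so for IV the derived state is 'absent', and for the remaining characters it is 'present'.
I groups Theta and Zeta, which is incompatible with the clades supported by the remaining characters; treating it as convergent (homoplasy) costs fewer steps than any alternative tree.
Only Beta and Eta show the derived state 'present' for II, supporting them as a clade.
Only Gamma and Theta show the derived state 'present' for III, supporting them as a clade.
IV: derived state 'absent' in Beta, Eta, and Zeta only — synapomorphy for {Beta, Eta, Zeta}.
V (derived state 'present') is shared by all ingroup taxa — unites the whole ingroup.
Most parsimonious ingroup topology: (((Eta,Beta),Zeta),(Gamma,Theta)).
The clade {Beta, Eta} is supported by II: its derived state 'present' occurs in exactly those taxa and in no other taxon (including the outgroup).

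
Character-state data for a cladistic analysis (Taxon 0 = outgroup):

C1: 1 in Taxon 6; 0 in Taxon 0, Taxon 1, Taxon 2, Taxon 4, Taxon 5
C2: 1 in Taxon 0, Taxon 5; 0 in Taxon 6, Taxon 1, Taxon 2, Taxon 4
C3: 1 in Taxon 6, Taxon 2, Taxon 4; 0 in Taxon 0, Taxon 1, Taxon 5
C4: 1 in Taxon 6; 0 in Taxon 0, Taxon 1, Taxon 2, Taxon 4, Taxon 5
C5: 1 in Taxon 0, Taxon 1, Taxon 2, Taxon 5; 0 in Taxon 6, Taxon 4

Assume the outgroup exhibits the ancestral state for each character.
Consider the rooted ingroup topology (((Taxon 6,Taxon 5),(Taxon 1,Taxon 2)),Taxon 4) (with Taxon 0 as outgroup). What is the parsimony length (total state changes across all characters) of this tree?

9

Map each character onto (((Taxon 6,Taxon 5),(Taxon 1,Taxon 2)),Taxon 4) (rooted by Taxon 0) and count the minimum state changes it requires (Fitch parsimony):
C1: 1; C2: 2; C3: 3; C4: 1; C5: 2.
Total tree length = 9.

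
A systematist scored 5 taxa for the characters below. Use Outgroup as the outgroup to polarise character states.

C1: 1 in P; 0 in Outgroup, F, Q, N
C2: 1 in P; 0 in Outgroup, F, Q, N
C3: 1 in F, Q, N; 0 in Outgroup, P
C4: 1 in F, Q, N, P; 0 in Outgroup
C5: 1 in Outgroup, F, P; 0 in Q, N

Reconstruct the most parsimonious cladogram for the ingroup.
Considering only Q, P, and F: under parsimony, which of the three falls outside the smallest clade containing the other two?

P

Character polarity is set by the outgroup: the derived state is whichever differs from the outgroup's state, so for C5 the derived state is '0', and for the remaining characters it is '1'.
C1 (derived state '1') is unique to P (autapomorphy; uninformative for grouping).
C2: derived state '1' in P only — an autapomorphy, so it tells us nothing about relationships among taxa.
C3 (derived state '1') is shared by F, N, and Q — a synapomorphy uniting that clade.
All ingroup taxa share the derived state '1' for C4; it defines the ingroup but does not resolve relationships within it.
C5 (derived state '0') is shared by N and Q — a synapomorphy uniting that clade.
Most parsimonious ingroup topology: ((F,(Q,N)),P).
Q and F share a more recent common ancestor with each other than either does with P, so P is the least closely related of the three.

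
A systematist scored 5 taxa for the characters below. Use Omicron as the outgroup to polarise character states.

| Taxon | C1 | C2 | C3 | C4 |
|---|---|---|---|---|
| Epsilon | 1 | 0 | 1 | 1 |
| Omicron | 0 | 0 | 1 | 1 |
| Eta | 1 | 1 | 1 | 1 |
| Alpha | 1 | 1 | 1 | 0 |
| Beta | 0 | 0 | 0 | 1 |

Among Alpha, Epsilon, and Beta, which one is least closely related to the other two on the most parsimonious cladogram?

Character polarity is set by the outgroup: the derived state is whichever differs from the outgroup's state, so for C3, C4 the derived state is '0', and for the remaining characters it is '1'.
C1 (derived state '1') is shared by Alpha, Epsilon, and Eta — a synapomorphy uniting that clade.
C2 (derived state '1') is shared by Alpha and Eta — a synapomorphy uniting that clade.
C3 (derived state '0') is unique to Beta (autapomorphy; uninformative for grouping).
C4 (derived state '0') is unique to Alpha (autapomorphy; uninformative for grouping).
Most parsimonious ingroup topology: ((Epsilon,(Alpha,Eta)),Beta).
Alpha and Epsilon share a more recent common ancestor with each other than either does with Beta, so Beta is the least closely related of the three.

Beta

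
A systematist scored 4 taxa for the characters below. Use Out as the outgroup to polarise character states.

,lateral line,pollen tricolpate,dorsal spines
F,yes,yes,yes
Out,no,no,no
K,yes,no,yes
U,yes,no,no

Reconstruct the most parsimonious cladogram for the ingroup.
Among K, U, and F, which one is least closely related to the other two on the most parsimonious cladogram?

U

The outgroup has state 'no' for every character, so 'yes' is the derived state throughout.
lateral line (derived state 'yes') is shared by all ingroup taxa — unites the whole ingroup.
pollen tricolpate (derived state 'yes') is unique to F (autapomorphy; uninformative for grouping).
dorsal spines (derived state 'yes') is shared by F and K — a synapomorphy uniting that clade.
Most parsimonious ingroup topology: ((F,K),U).
F and K share a more recent common ancestor with each other than either does with U, so U is the least closely related of the three.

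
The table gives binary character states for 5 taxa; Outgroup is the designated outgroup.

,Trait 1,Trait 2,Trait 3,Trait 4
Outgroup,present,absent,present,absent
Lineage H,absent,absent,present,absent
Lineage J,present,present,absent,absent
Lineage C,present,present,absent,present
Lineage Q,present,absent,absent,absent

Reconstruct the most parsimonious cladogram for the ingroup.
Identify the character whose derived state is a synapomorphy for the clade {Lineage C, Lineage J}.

Trait 2

Character polarity is set by the outgroup: the derived state is whichever differs from the outgroup's state, so for Trait 1, Trait 3 the derived state is 'absent', and for the remaining characters it is 'present'.
Trait 1: derived state 'absent' in Lineage H only — an autapomorphy, so it tells us nothing about relationships among taxa.
Trait 2 (derived state 'present') is shared by Lineage C and Lineage J — a synapomorphy uniting that clade.
Trait 3: derived state 'absent' in Lineage C, Lineage J, and Lineage Q only — synapomorphy for {Lineage C, Lineage J, Lineage Q}.
Trait 4 (derived state 'present') is unique to Lineage C (autapomorphy; uninformative for grouping).
Most parsimonious ingroup topology: (Lineage H,((Lineage J,Lineage C),Lineage Q)).
The clade {Lineage C, Lineage J} is supported by Trait 2: its derived state 'present' occurs in exactly those taxa and in no other taxon (including the outgroup).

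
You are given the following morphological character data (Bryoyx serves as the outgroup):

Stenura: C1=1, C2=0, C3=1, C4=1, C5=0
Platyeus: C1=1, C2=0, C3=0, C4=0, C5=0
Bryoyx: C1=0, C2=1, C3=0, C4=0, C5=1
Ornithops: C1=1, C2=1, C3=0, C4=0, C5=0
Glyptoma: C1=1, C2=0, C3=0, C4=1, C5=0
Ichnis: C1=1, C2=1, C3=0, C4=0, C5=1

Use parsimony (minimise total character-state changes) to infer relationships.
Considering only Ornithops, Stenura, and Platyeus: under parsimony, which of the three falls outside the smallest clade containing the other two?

Character polarity is set by the outgroup: the derived state is whichever differs from the outgroup's state, so for C2, C5 the derived state is '0', and for the remaining characters it is '1'.
C1 (derived state '1') is shared by all ingroup taxa — unites the whole ingroup.
C2: derived state '0' in Glyptoma, Platyeus, and Stenura only — synapomorphy for {Glyptoma, Platyeus, Stenura}.
C3 (derived state '1') is unique to Stenura (autapomorphy; uninformative for grouping).
C4: derived state '1' in Glyptoma and Stenura only — synapomorphy for {Glyptoma, Stenura}.
Only Glyptoma, Ornithops, Platyeus, and Stenura show the derived state '0' for C5, supporting them as a clade.
Most parsimonious ingroup topology: ((Ornithops,(Platyeus,(Stenura,Glyptoma))),Ichnis).
Stenura and Platyeus share a more recent common ancestor with each other than either does with Ornithops, so Ornithops is the least closely related of the three.

Ornithops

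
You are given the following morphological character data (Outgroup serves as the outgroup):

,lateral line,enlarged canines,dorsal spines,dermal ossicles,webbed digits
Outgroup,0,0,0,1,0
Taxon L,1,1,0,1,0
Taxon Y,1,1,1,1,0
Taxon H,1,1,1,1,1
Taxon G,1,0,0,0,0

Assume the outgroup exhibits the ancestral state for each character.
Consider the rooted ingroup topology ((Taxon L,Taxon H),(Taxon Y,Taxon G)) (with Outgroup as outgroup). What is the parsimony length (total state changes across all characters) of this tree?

Map each character onto ((Taxon L,Taxon H),(Taxon Y,Taxon G)) (rooted by Outgroup) and count the minimum state changes it requires (Fitch parsimony):
lateral line: 1; enlarged canines: 2; dorsal spines: 2; dermal ossicles: 1; webbed digits: 1.
Total tree length = 7.

7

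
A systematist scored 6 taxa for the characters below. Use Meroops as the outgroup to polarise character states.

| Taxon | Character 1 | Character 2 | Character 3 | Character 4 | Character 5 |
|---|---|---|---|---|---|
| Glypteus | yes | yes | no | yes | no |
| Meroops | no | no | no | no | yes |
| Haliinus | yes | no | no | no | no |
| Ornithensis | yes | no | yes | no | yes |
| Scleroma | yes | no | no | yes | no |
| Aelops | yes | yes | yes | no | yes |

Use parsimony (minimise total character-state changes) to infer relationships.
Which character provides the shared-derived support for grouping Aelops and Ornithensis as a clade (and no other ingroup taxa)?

Character 3

Character polarity is set by the outgroup: the derived state is whichever differs from the outgroup's state, so for Character 5 the derived state is 'no', and for the remaining characters it is 'yes'.
Character 1 (derived state 'yes') is shared by all ingroup taxa — unites the whole ingroup.
Character 2 groups Aelops and Glypteus, which is incompatible with the clades supported by the remaining characters; treating it as convergent (homoplasy) costs fewer steps than any alternative tree.
Character 3: derived state 'yes' in Aelops and Ornithensis only — synapomorphy for {Aelops, Ornithensis}.
Only Glypteus and Scleroma show the derived state 'yes' for Character 4, supporting them as a clade.
Character 5: derived state 'no' in Glypteus, Haliinus, and Scleroma only — synapomorphy for {Glypteus, Haliinus, Scleroma}.
Most parsimonious ingroup topology: ((Haliinus,(Scleroma,Glypteus)),(Aelops,Ornithensis)).
The clade {Aelops, Ornithensis} is supported by Character 3: its derived state 'yes' occurs in exactly those taxa and in no other taxon (including the outgroup).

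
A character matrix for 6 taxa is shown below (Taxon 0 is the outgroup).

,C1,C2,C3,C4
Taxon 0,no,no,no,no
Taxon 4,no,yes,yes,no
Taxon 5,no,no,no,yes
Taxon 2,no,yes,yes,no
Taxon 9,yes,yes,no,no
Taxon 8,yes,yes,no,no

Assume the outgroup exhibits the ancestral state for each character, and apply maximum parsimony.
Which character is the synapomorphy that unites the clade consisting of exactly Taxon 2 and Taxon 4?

The outgroup has state 'no' for every character, so 'yes' is the derived state throughout.
Only Taxon 8 and Taxon 9 show the derived state 'yes' for C1, supporting them as a clade.
Only Taxon 2, Taxon 4, Taxon 8, and Taxon 9 show the derived state 'yes' for C2, supporting them as a clade.
Only Taxon 2 and Taxon 4 show the derived state 'yes' for C3, supporting them as a clade.
C4 (derived state 'yes') is unique to Taxon 5 (autapomorphy; uninformative for grouping).
Most parsimonious ingroup topology: (((Taxon 4,Taxon 2),(Taxon 9,Taxon 8)),Taxon 5).
The clade {Taxon 2, Taxon 4} is supported by C3: its derived state 'yes' occurs in exactly those taxa and in no other taxon (including the outgroup).

C3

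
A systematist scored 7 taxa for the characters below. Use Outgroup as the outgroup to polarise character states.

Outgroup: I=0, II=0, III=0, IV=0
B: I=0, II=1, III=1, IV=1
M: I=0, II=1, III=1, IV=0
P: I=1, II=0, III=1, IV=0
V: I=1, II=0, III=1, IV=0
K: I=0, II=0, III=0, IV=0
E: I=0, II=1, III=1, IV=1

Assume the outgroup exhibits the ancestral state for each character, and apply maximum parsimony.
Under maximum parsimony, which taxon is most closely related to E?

The outgroup has state '0' for every character, so '1' is the derived state throughout.
I (derived state '1') is shared by P and V — a synapomorphy uniting that clade.
II: derived state '1' in B, E, and M only — synapomorphy for {B, E, M}.
Only B, E, M, P, and V show the derived state '1' for III, supporting them as a clade.
Only B and E show the derived state '1' for IV, supporting them as a clade.
Most parsimonious ingroup topology: ((((B,E),M),(P,V)),K).
E and B form a cherry on this tree, so they are sister taxa.

B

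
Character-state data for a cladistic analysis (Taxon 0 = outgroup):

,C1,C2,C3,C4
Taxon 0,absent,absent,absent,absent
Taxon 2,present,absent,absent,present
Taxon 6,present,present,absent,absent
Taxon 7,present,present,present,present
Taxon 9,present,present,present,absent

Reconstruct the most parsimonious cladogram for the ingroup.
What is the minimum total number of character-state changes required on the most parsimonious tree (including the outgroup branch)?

The outgroup has state 'absent' for every character, so 'present' is the derived state throughout.
C1 (derived state 'present') is shared by all ingroup taxa — unites the whole ingroup.
C2: derived state 'present' in Taxon 6, Taxon 7, and Taxon 9 only — synapomorphy for {Taxon 6, Taxon 7, Taxon 9}.
Only Taxon 7 and Taxon 9 show the derived state 'present' for C3, supporting them as a clade.
C4 groups Taxon 2 and Taxon 7, which is incompatible with the clades supported by the remaining characters; treating it as convergent (homoplasy) costs fewer steps than any alternative tree.
Most parsimonious ingroup topology: (Taxon 2,(Taxon 6,(Taxon 7,Taxon 9))).
Changes per character on this tree: C1: 1; C2: 1; C3: 1; C4: 2.
Total = 5.

5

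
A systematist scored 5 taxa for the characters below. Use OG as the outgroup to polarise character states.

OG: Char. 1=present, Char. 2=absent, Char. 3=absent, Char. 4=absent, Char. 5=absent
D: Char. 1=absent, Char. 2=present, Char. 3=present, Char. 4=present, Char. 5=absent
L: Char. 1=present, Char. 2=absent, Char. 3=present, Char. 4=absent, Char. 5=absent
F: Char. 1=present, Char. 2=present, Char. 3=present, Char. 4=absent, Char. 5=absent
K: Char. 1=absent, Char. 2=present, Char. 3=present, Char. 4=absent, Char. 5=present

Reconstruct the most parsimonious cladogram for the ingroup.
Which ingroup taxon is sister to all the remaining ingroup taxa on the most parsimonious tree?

L

Character polarity is set by the outgroup: the derived state is whichever differs from the outgroup's state, so for Char. 1 the derived state is 'absent', and for the remaining characters it is 'present'.
Only D and K show the derived state 'absent' for Char. 1, supporting them as a clade.
Char. 2 (derived state 'present') is shared by D, F, and K — a synapomorphy uniting that clade.
All ingroup taxa share the derived state 'present' for Char. 3; it defines the ingroup but does not resolve relationships within it.
Char. 4 (derived state 'present') is unique to D (autapomorphy; uninformative for grouping).
Char. 5: derived state 'present' in K only — an autapomorphy, so it tells us nothing about relationships among taxa.
Most parsimonious ingroup topology: (((D,K),F),L).
L is sister to the clade containing all other ingroup taxa, so it is the earliest-diverging (most basal) ingroup lineage.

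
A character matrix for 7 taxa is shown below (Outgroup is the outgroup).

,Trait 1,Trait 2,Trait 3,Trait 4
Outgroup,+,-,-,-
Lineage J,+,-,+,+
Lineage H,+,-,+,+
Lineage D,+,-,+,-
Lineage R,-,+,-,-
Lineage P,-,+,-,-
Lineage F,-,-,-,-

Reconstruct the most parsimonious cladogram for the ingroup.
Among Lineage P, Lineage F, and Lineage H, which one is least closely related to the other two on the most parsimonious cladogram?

Lineage H

Character polarity is set by the outgroup: the derived state is whichever differs from the outgroup's state, so for Trait 1 the derived state is '-', and for the remaining characters it is '+'.
Trait 1: derived state '-' in Lineage F, Lineage P, and Lineage R only — synapomorphy for {Lineage F, Lineage P, Lineage R}.
Trait 2: derived state '+' in Lineage P and Lineage R only — synapomorphy for {Lineage P, Lineage R}.
Trait 3 (derived state '+') is shared by Lineage D, Lineage H, and Lineage J — a synapomorphy uniting that clade.
Only Lineage H and Lineage J show the derived state '+' for Trait 4, supporting them as a clade.
Most parsimonious ingroup topology: (((Lineage J,Lineage H),Lineage D),((Lineage R,Lineage P),Lineage F)).
Lineage P and Lineage F share a more recent common ancestor with each other than either does with Lineage H, so Lineage H is the least closely related of the three.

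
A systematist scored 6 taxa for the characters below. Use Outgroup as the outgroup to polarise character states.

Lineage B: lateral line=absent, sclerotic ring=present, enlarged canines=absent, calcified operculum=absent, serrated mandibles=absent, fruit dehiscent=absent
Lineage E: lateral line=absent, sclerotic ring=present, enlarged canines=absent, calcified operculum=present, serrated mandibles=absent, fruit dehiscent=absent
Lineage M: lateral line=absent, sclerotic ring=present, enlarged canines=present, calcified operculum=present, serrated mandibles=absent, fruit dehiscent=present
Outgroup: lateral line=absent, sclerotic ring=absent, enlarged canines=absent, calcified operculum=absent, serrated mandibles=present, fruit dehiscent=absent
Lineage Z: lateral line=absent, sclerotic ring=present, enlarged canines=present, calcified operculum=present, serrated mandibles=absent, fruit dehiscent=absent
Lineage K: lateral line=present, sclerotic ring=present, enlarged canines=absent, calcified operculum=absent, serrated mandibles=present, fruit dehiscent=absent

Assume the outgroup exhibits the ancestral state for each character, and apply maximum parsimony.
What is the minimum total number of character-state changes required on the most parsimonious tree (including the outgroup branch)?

6

Character polarity is set by the outgroup: the derived state is whichever differs from the outgroup's state, so for serrated mandibles the derived state is 'absent', and for the remaining characters it is 'present'.
lateral line: derived state 'present' in Lineage K only — an autapomorphy, so it tells us nothing about relationships among taxa.
sclerotic ring (derived state 'present') is shared by all ingroup taxa — unites the whole ingroup.
enlarged canines (derived state 'present') is shared by Lineage M and Lineage Z — a synapomorphy uniting that clade.
calcified operculum (derived state 'present') is shared by Lineage E, Lineage M, and Lineage Z — a synapomorphy uniting that clade.
serrated mandibles (derived state 'absent') is shared by Lineage B, Lineage E, Lineage M, and Lineage Z — a synapomorphy uniting that clade.
fruit dehiscent (derived state 'present') is unique to Lineage M (autapomorphy; uninformative for grouping).
Most parsimonious ingroup topology: (Lineage K,(((Lineage Z,Lineage M),Lineage E),Lineage B)).
Changes per character on this tree: lateral line: 1; sclerotic ring: 1; enlarged canines: 1; calcified operculum: 1; serrated mandibles: 1; fruit dehiscent: 1.
Total = 6.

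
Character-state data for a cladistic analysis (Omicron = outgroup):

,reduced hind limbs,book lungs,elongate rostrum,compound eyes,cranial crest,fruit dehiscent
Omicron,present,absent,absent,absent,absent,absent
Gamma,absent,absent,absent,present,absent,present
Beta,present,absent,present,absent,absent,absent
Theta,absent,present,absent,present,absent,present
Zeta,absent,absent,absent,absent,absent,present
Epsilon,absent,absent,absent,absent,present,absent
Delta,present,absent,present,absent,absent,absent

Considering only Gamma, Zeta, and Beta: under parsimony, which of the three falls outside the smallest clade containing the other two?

Beta

Character polarity is set by the outgroup: the derived state is whichever differs from the outgroup's state, so for reduced hind limbs the derived state is 'absent', and for the remaining characters it is 'present'.
reduced hind limbs: derived state 'absent' in Epsilon, Gamma, Theta, and Zeta only — synapomorphy for {Epsilon, Gamma, Theta, Zeta}.
book lungs (derived state 'present') is unique to Theta (autapomorphy; uninformative for grouping).
Only Beta and Delta show the derived state 'present' for elongate rostrum, supporting them as a clade.
compound eyes (derived state 'present') is shared by Gamma and Theta — a synapomorphy uniting that clade.
cranial crest: derived state 'present' in Epsilon only — an autapomorphy, so it tells us nothing about relationships among taxa.
fruit dehiscent: derived state 'present' in Gamma, Theta, and Zeta only — synapomorphy for {Gamma, Theta, Zeta}.
Most parsimonious ingroup topology: ((((Gamma,Theta),Zeta),Epsilon),(Beta,Delta)).
Gamma and Zeta share a more recent common ancestor with each other than either does with Beta, so Beta is the least closely related of the three.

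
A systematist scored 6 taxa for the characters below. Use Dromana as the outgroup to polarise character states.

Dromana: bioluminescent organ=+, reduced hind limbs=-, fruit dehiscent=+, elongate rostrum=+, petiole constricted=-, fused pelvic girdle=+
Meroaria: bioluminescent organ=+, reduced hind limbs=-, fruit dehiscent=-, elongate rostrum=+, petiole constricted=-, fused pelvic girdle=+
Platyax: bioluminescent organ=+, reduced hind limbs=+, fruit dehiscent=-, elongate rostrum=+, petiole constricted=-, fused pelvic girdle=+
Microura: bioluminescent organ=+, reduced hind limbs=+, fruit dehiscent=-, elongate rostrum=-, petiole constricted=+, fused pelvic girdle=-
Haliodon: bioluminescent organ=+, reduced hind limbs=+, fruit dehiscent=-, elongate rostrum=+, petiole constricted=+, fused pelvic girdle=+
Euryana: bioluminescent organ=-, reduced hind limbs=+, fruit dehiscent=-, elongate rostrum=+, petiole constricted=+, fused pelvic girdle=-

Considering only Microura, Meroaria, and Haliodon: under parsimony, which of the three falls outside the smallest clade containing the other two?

Meroaria

Character polarity is set by the outgroup: the derived state is whichever differs from the outgroup's state, so for bioluminescent organ, fruit dehiscent, elongate rostrum, fused pelvic girdle the derived state is '-', and for the remaining characters it is '+'.
bioluminescent organ: derived state '-' in Euryana only — an autapomorphy, so it tells us nothing about relationships among taxa.
reduced hind limbs (derived state '+') is shared by Euryana, Haliodon, Microura, and Platyax — a synapomorphy uniting that clade.
All ingroup taxa share the derived state '-' for fruit dehiscent; it defines the ingroup but does not resolve relationships within it.
elongate rostrum: derived state '-' in Microura only — an autapomorphy, so it tells us nothing about relationships among taxa.
petiole constricted (derived state '+') is shared by Euryana, Haliodon, and Microura — a synapomorphy uniting that clade.
fused pelvic girdle (derived state '-') is shared by Euryana and Microura — a synapomorphy uniting that clade.
Most parsimonious ingroup topology: (Meroaria,(Platyax,((Microura,Euryana),Haliodon))).
Microura and Haliodon share a more recent common ancestor with each other than either does with Meroaria, so Meroaria is the least closely related of the three.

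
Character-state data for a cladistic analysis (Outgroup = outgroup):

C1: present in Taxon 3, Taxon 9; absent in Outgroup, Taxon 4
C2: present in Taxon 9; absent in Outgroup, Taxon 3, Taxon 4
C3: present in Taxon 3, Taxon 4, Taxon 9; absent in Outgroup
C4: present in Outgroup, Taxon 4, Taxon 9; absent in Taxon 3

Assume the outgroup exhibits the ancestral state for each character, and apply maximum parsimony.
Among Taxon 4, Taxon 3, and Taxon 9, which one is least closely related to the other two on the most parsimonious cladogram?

Taxon 4

Character polarity is set by the outgroup: the derived state is whichever differs from the outgroup's state, so for C4 the derived state is 'absent', and for the remaining characters it is 'present'.
C1 (derived state 'present') is shared by Taxon 3 and Taxon 9 — a synapomorphy uniting that clade.
C2: derived state 'present' in Taxon 9 only — an autapomorphy, so it tells us nothing about relationships among taxa.
All ingroup taxa share the derived state 'present' for C3; it defines the ingroup but does not resolve relationships within it.
C4 (derived state 'absent') is unique to Taxon 3 (autapomorphy; uninformative for grouping).
Most parsimonious ingroup topology: ((Taxon 3,Taxon 9),Taxon 4).
Taxon 9 and Taxon 3 share a more recent common ancestor with each other than either does with Taxon 4, so Taxon 4 is the least closely related of the three.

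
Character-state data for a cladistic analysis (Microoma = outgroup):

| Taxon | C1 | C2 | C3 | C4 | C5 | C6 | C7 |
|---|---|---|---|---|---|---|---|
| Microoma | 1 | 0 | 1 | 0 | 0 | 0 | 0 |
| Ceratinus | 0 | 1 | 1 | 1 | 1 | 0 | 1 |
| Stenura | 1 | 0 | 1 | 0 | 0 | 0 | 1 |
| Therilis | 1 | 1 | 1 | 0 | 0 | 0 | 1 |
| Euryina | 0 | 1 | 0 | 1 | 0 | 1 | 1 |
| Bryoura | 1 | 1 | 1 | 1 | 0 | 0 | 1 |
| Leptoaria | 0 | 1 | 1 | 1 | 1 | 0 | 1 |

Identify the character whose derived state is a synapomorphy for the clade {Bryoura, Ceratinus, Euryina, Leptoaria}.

Character polarity is set by the outgroup: the derived state is whichever differs from the outgroup's state, so for C1, C3 the derived state is '0', and for the remaining characters it is '1'.
C1: derived state '0' in Ceratinus, Euryina, and Leptoaria only — synapomorphy for {Ceratinus, Euryina, Leptoaria}.
Only Bryoura, Ceratinus, Euryina, Leptoaria, and Therilis show the derived state '1' for C2, supporting them as a clade.
C3 (derived state '0') is unique to Euryina (autapomorphy; uninformative for grouping).
Only Bryoura, Ceratinus, Euryina, and Leptoaria show the derived state '1' for C4, supporting them as a clade.
Only Ceratinus and Leptoaria show the derived state '1' for C5, supporting them as a clade.
C6 (derived state '1') is unique to Euryina (autapomorphy; uninformative for grouping).
All ingroup taxa share the derived state '1' for C7; it defines the ingroup but does not resolve relationships within it.
Most parsimonious ingroup topology: (((((Ceratinus,Leptoaria),Euryina),Bryoura),Therilis),Stenura).
The clade {Bryoura, Ceratinus, Euryina, Leptoaria} is supported by C4: its derived state '1' occurs in exactly those taxa and in no other taxon (including the outgroup).

C4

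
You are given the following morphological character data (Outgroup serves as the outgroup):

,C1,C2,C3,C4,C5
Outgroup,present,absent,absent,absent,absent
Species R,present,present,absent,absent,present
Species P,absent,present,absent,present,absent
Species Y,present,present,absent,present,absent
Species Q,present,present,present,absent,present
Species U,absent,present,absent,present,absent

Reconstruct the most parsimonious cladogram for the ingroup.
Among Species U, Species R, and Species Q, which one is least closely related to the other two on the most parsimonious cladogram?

Character polarity is set by the outgroup: the derived state is whichever differs from the outgroup's state, so for C1 the derived state is 'absent', and for the remaining characters it is 'present'.
C1 (derived state 'absent') is shared by Species P and Species U — a synapomorphy uniting that clade.
All ingroup taxa share the derived state 'present' for C2; it defines the ingroup but does not resolve relationships within it.
C3: derived state 'present' in Species Q only — an autapomorphy, so it tells us nothing about relationships among taxa.
C4: derived state 'present' in Species P, Species U, and Species Y only — synapomorphy for {Species P, Species U, Species Y}.
C5 (derived state 'present') is shared by Species Q and Species R — a synapomorphy uniting that clade.
Most parsimonious ingroup topology: ((Species R,Species Q),((Species P,Species U),Species Y)).
Species R and Species Q share a more recent common ancestor with each other than either does with Species U, so Species U is the least closely related of the three.

Species U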